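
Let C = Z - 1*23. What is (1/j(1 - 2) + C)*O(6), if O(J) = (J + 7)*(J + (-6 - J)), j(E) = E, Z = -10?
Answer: 2652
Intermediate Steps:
C = -33 (C = -10 - 1*23 = -10 - 23 = -33)
O(J) = -42 - 6*J (O(J) = (7 + J)*(-6) = -42 - 6*J)
(1/j(1 - 2) + C)*O(6) = (1/(1 - 2) - 33)*(-42 - 6*6) = (1/(-1) - 33)*(-42 - 36) = (-1 - 33)*(-78) = -34*(-78) = 2652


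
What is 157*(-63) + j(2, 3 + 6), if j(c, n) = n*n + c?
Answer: -9808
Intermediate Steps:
j(c, n) = c + n² (j(c, n) = n² + c = c + n²)
157*(-63) + j(2, 3 + 6) = 157*(-63) + (2 + (3 + 6)²) = -9891 + (2 + 9²) = -9891 + (2 + 81) = -9891 + 83 = -9808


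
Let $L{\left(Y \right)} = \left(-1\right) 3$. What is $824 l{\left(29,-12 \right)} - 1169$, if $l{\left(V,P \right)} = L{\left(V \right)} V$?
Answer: $-72857$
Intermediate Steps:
$L{\left(Y \right)} = -3$
$l{\left(V,P \right)} = - 3 V$
$824 l{\left(29,-12 \right)} - 1169 = 824 \left(\left(-3\right) 29\right) - 1169 = 824 \left(-87\right) - 1169 = -71688 - 1169 = -72857$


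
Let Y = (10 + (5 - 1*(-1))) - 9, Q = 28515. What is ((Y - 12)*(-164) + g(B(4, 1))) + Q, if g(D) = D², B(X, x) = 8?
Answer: 29399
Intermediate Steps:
Y = 7 (Y = (10 + (5 + 1)) - 9 = (10 + 6) - 9 = 16 - 9 = 7)
((Y - 12)*(-164) + g(B(4, 1))) + Q = ((7 - 12)*(-164) + 8²) + 28515 = (-5*(-164) + 64) + 28515 = (820 + 64) + 28515 = 884 + 28515 = 29399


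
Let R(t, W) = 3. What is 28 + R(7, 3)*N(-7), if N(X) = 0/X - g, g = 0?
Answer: 28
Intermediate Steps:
N(X) = 0 (N(X) = 0/X - 1*0 = 0 + 0 = 0)
28 + R(7, 3)*N(-7) = 28 + 3*0 = 28 + 0 = 28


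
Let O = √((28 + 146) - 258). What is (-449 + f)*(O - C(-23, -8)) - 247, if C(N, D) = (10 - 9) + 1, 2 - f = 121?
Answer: 889 - 1136*I*√21 ≈ 889.0 - 5205.8*I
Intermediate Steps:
f = -119 (f = 2 - 1*121 = 2 - 121 = -119)
C(N, D) = 2 (C(N, D) = 1 + 1 = 2)
O = 2*I*√21 (O = √(174 - 258) = √(-84) = 2*I*√21 ≈ 9.1651*I)
(-449 + f)*(O - C(-23, -8)) - 247 = (-449 - 119)*(2*I*√21 - 1*2) - 247 = -568*(2*I*√21 - 2) - 247 = -568*(-2 + 2*I*√21) - 247 = (1136 - 1136*I*√21) - 247 = 889 - 1136*I*√21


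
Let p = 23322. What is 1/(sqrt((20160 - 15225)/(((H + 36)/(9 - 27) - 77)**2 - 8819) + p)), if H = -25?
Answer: sqrt(19131398805317718)/21122232594 ≈ 0.0065484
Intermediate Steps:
1/(sqrt((20160 - 15225)/(((H + 36)/(9 - 27) - 77)**2 - 8819) + p)) = 1/(sqrt((20160 - 15225)/(((-25 + 36)/(9 - 27) - 77)**2 - 8819) + 23322)) = 1/(sqrt(4935/((11/(-18) - 77)**2 - 8819) + 23322)) = 1/(sqrt(4935/((11*(-1/18) - 77)**2 - 8819) + 23322)) = 1/(sqrt(4935/((-11/18 - 77)**2 - 8819) + 23322)) = 1/(sqrt(4935/((-1397/18)**2 - 8819) + 23322)) = 1/(sqrt(4935/(1951609/324 - 8819) + 23322)) = 1/(sqrt(4935/(-905747/324) + 23322)) = 1/(sqrt(4935*(-324/905747) + 23322)) = 1/(sqrt(-1598940/905747 + 23322)) = 1/(sqrt(21122232594/905747)) = 1/(sqrt(19131398805317718)/905747) = sqrt(19131398805317718)/21122232594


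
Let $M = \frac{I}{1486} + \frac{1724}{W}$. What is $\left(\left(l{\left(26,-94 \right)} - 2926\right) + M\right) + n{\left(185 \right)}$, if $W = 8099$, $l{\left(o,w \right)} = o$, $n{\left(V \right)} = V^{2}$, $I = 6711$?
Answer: $\frac{377056860303}{12035114} \approx 31330.0$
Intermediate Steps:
$M = \frac{56914253}{12035114}$ ($M = \frac{6711}{1486} + \frac{1724}{8099} = \frac{56914253}{12035114} \approx 4.729$)
$\left(\left(l{\left(26,-94 \right)} - 2926\right) + M\right) + n{\left(185 \right)} = \left(\left(26 - 2926\right) + \frac{56914253}{12035114}\right) + 185^{2} = \left(-2900 + \frac{56914253}{12035114}\right) + 34225 = - \frac{34844916347}{12035114} + 34225 = \frac{377056860303}{12035114}$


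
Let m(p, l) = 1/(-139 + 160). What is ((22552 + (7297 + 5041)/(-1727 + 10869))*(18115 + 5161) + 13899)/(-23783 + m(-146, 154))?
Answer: -7198854152895/326135626 ≈ -22073.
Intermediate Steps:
m(p, l) = 1/21
((22552 + (7297 + 5041)/(-1727 + 10869))*(18115 + 5161) + 13899)/(-23783 + m(-146, 154)) = ((22552 + (7297 + 5041)/(-1727 + 10869))*(18115 + 5161) + 13899)/(-23783 + 1/21) = ((22552 + 12338/9142)*23276 + 13899)/(-499442/21) = ((22552 + 12338*(1/9142))*23276 + 13899)*(-21/499442) = ((22552 + 6169/4571)*23276 + 13899)*(-21/499442) = ((103091361/4571)*23276 + 13899)*(-21/499442) = (2399554518636/4571 + 13899)*(-21/499442) = (2399618050965/4571)*(-21/499442) = -7198854152895/326135626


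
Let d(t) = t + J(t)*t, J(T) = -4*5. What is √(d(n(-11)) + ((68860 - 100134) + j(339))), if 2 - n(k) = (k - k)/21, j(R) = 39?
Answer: I*√31273 ≈ 176.84*I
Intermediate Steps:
J(T) = -20
n(k) = 2 (n(k) = 2 - (k - k)/21 = 2 - 0/21 = 2 - 1*0 = 2 + 0 = 2)
d(t) = -19*t (d(t) = t - 20*t = -19*t)
√(d(n(-11)) + ((68860 - 100134) + j(339))) = √(-19*2 + ((68860 - 100134) + 39)) = √(-38 + (-31274 + 39)) = √(-38 - 31235) = √(-31273) = I*√31273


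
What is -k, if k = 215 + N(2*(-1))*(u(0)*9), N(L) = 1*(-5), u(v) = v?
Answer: -215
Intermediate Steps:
N(L) = -5
k = 215 (k = 215 - 0*9 = 215 - 5*0 = 215 + 0 = 215)
-k = -1*215 = -215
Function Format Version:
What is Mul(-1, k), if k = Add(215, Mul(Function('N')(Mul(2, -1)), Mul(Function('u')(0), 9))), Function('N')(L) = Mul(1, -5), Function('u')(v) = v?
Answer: -215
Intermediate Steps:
Function('N')(L) = -5
k = 215 (k = Add(215, Mul(-5, Mul(0, 9))) = Add(215, Mul(-5, 0)) = Add(215, 0) = 215)
Mul(-1, k) = Mul(-1, 215) = -215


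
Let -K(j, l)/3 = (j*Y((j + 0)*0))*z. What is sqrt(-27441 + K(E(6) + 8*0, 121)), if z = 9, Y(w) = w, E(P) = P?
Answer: 3*I*sqrt(3049) ≈ 165.65*I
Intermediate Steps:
K(j, l) = 0 (K(j, l) = -3*j*((j + 0)*0)*9 = -3*j*(j*0)*9 = -3*j*0*9 = -0*9 = -3*0 = 0)
sqrt(-27441 + K(E(6) + 8*0, 121)) = sqrt(-27441 + 0) = sqrt(-27441) = 3*I*sqrt(3049)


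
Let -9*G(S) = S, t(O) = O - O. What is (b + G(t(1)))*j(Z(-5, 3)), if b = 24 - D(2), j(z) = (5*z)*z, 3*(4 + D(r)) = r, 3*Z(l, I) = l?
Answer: 10250/27 ≈ 379.63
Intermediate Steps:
Z(l, I) = l/3
D(r) = -4 + r/3
t(O) = 0
G(S) = -S/9
j(z) = 5*z**2
b = 82/3 (b = 24 - (-4 + (1/3)*2) = 24 - (-4 + 2/3) = 24 - 1*(-10/3) = 24 + 10/3 = 82/3 ≈ 27.333)
(b + G(t(1)))*j(Z(-5, 3)) = (82/3 - 1/9*0)*(5*((1/3)*(-5))**2) = (82/3 + 0)*(5*(-5/3)**2) = 82*(5*(25/9))/3 = (82/3)*(125/9) = 10250/27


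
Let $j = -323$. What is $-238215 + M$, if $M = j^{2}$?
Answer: $-133886$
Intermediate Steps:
$M = 104329$ ($M = \left(-323\right)^{2} = 104329$)
$-238215 + M = -238215 + 104329 = -133886$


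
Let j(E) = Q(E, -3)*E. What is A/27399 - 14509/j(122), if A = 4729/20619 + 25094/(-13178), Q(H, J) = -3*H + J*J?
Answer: 17999413056424111/54041651266357062 ≈ 0.33307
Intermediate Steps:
Q(H, J) = J**2 - 3*H (Q(H, J) = -3*H + J**2 = J**2 - 3*H)
j(E) = E*(9 - 3*E) (j(E) = ((-3)**2 - 3*E)*E = (9 - 3*E)*E = E*(9 - 3*E))
A = -227547212/135858591 (A = 4729*(1/20619) + 25094*(-1/13178) = 4729/20619 - 12547/6589 = -227547212/135858591 ≈ -1.6749)
A/27399 - 14509/j(122) = -227547212/135858591/27399 - 14509*1/(366*(3 - 1*122)) = -227547212/135858591*1/27399 - 14509*1/(366*(3 - 122)) = -227547212/3722389534809 - 14509/(3*122*(-119)) = -227547212/3722389534809 - 14509/(-43554) = -227547212/3722389534809 - 14509*(-1/43554) = -227547212/3722389534809 + 14509/43554 = 17999413056424111/54041651266357062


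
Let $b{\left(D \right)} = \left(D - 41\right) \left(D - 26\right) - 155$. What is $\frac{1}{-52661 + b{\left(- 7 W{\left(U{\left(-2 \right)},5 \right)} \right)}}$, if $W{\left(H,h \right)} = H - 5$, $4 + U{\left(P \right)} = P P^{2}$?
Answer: $- \frac{1}{45562} \approx -2.1948 \cdot 10^{-5}$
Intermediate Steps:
$U{\left(P \right)} = -4 + P^{3}$ ($U{\left(P \right)} = -4 + P P^{2} = -4 + P^{3}$)
$W{\left(H,h \right)} = -5 + H$
$b{\left(D \right)} = -155 + \left(-41 + D\right) \left(-26 + D\right)$ ($b{\left(D \right)} = \left(-41 + D\right) \left(-26 + D\right) - 155 = -155 + \left(-41 + D\right) \left(-26 + D\right)$)
$\frac{1}{-52661 + b{\left(- 7 W{\left(U{\left(-2 \right)},5 \right)} \right)}} = \frac{1}{-52661 + \left(911 + \left(- 7 \left(-5 + \left(-4 + \left(-2\right)^{3}\right)\right)\right)^{2} - 67 \left(- 7 \left(-5 + \left(-4 + \left(-2\right)^{3}\right)\right)\right)\right)} = \frac{1}{-52661 + \left(911 + \left(- 7 \left(-5 - 12\right)\right)^{2} - 67 \left(- 7 \left(-5 - 12\right)\right)\right)} = \frac{1}{-52661 + \left(911 + \left(\left(-7\right) \left(-17\right)\right)^{2} - 67 \left(\left(-7\right) \left(-17\right)\right)\right)} = \frac{1}{-52661 + \left(911 + 119^{2} - 7973\right)} = \frac{1}{-52661 + \left(911 + 14161 - 7973\right)} = \frac{1}{-52661 + 7099} = \frac{1}{-45562} = - \frac{1}{45562}$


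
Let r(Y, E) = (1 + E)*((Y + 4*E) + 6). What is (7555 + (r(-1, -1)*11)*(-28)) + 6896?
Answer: 14451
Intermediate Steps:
r(Y, E) = (1 + E)*(6 + Y + 4*E)
(7555 + (r(-1, -1)*11)*(-28)) + 6896 = (7555 + ((6 - 1 + 4*(-1)² + 10*(-1) - 1*(-1))*11)*(-28)) + 6896 = (7555 + ((6 - 1 + 4*1 - 10 + 1)*11)*(-28)) + 6896 = (7555 + ((6 - 1 + 4 - 10 + 1)*11)*(-28)) + 6896 = (7555 + (0*11)*(-28)) + 6896 = (7555 + 0*(-28)) + 6896 = (7555 + 0) + 6896 = 7555 + 6896 = 14451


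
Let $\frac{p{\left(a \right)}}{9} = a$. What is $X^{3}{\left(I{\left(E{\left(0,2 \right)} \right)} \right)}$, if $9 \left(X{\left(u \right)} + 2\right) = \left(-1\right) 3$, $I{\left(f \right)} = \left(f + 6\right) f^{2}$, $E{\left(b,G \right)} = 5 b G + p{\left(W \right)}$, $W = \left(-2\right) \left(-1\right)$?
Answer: $- \frac{343}{27} \approx -12.704$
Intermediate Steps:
$W = 2$
$p{\left(a \right)} = 9 a$
$E{\left(b,G \right)} = 18 + 5 G b$ ($E{\left(b,G \right)} = 5 b G + 9 \cdot 2 = 5 G b + 18 = 18 + 5 G b$)
$I{\left(f \right)} = f^{2} \left(6 + f\right)$ ($I{\left(f \right)} = \left(6 + f\right) f^{2} = f^{2} \left(6 + f\right)$)
$X{\left(u \right)} = - \frac{7}{3}$ ($X{\left(u \right)} = -2 + \frac{\left(-1\right) 3}{9} = -2 + \frac{1}{9} \left(-3\right) = -2 - \frac{1}{3} = - \frac{7}{3}$)
$X^{3}{\left(I{\left(E{\left(0,2 \right)} \right)} \right)} = \left(- \frac{7}{3}\right)^{3} = - \frac{343}{27}$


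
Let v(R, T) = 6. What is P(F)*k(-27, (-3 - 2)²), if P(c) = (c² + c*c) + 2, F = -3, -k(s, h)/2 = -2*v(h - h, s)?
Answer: 480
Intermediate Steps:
k(s, h) = 24 (k(s, h) = -(-4)*6 = -2*(-12) = 24)
P(c) = 2 + 2*c² (P(c) = (c² + c²) + 2 = 2*c² + 2 = 2 + 2*c²)
P(F)*k(-27, (-3 - 2)²) = (2 + 2*(-3)²)*24 = (2 + 2*9)*24 = (2 + 18)*24 = 20*24 = 480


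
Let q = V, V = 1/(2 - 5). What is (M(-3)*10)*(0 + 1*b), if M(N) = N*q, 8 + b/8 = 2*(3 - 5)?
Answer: -960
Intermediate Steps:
b = -96 (b = -64 + 8*(2*(3 - 5)) = -64 + 8*(2*(-2)) = -64 + 8*(-4) = -64 - 32 = -96)
V = -⅓ (V = 1/(-3) = -⅓ ≈ -0.33333)
q = -⅓ ≈ -0.33333
M(N) = -N/3 (M(N) = N*(-⅓) = -N/3)
(M(-3)*10)*(0 + 1*b) = (-⅓*(-3)*10)*(0 + 1*(-96)) = (1*10)*(0 - 96) = 10*(-96) = -960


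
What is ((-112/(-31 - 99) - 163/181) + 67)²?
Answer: 620622537616/138415225 ≈ 4483.8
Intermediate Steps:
((-112/(-31 - 99) - 163/181) + 67)² = ((-112/(-130) - 163*1/181) + 67)² = ((-112*(-1/130) - 163/181) + 67)² = ((56/65 - 163/181) + 67)² = (-459/11765 + 67)² = (787796/11765)² = 620622537616/138415225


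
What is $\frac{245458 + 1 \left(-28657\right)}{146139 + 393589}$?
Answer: $\frac{216801}{539728} \approx 0.40169$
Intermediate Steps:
$\frac{245458 + 1 \left(-28657\right)}{146139 + 393589} = \frac{245458 - 28657}{539728} = 216801 \cdot \frac{1}{539728} = \frac{216801}{539728}$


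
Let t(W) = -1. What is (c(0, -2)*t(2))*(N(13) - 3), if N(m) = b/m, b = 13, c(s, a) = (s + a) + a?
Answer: -8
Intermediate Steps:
c(s, a) = s + 2*a (c(s, a) = (a + s) + a = s + 2*a)
N(m) = 13/m
(c(0, -2)*t(2))*(N(13) - 3) = ((0 + 2*(-2))*(-1))*(13/13 - 3) = ((0 - 4)*(-1))*(13*(1/13) - 3) = (-4*(-1))*(1 - 3) = 4*(-2) = -8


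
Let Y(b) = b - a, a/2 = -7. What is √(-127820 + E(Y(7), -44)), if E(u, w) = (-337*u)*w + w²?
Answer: 4*√11594 ≈ 430.70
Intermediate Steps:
a = -14 (a = 2*(-7) = -14)
Y(b) = 14 + b (Y(b) = b - 1*(-14) = b + 14 = 14 + b)
E(u, w) = w² - 337*u*w (E(u, w) = -337*u*w + w² = w² - 337*u*w)
√(-127820 + E(Y(7), -44)) = √(-127820 - 44*(-44 - 337*(14 + 7))) = √(-127820 - 44*(-44 - 337*21)) = √(-127820 - 44*(-44 - 7077)) = √(-127820 - 44*(-7121)) = √(-127820 + 313324) = √185504 = 4*√11594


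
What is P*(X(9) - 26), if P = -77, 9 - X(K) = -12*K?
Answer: -7007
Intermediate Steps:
X(K) = 9 + 12*K (X(K) = 9 - (-12)*K = 9 + 12*K)
P*(X(9) - 26) = -77*((9 + 12*9) - 26) = -77*((9 + 108) - 26) = -77*(117 - 26) = -77*91 = -7007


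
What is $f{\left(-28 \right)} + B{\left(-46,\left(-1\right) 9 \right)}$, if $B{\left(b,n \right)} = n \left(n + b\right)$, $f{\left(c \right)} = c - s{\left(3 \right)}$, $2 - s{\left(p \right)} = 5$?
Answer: $470$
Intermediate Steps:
$s{\left(p \right)} = -3$ ($s{\left(p \right)} = 2 - 5 = -3$)
$f{\left(c \right)} = 3 + c$ ($f{\left(c \right)} = c - -3 = c + 3 = 3 + c$)
$B{\left(b,n \right)} = n \left(b + n\right)$
$f{\left(-28 \right)} + B{\left(-46,\left(-1\right) 9 \right)} = \left(3 - 28\right) + \left(-1\right) 9 \left(-46 - 9\right) = -25 - 9 \left(-46 - 9\right) = -25 - -495 = -25 + 495 = 470$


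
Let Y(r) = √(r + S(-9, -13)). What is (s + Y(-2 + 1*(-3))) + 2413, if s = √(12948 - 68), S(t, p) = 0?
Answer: 2413 + 4*√805 + I*√5 ≈ 2526.5 + 2.2361*I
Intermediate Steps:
s = 4*√805 (s = √12880 = 4*√805 ≈ 113.49)
Y(r) = √r (Y(r) = √(r + 0) = √r)
(s + Y(-2 + 1*(-3))) + 2413 = (4*√805 + √(-2 + 1*(-3))) + 2413 = (4*√805 + √(-2 - 3)) + 2413 = (4*√805 + √(-5)) + 2413 = (4*√805 + I*√5) + 2413 = 2413 + 4*√805 + I*√5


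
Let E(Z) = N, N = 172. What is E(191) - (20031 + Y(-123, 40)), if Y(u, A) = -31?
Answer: -19828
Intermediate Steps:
E(Z) = 172
E(191) - (20031 + Y(-123, 40)) = 172 - (20031 - 31) = 172 - 1*20000 = 172 - 20000 = -19828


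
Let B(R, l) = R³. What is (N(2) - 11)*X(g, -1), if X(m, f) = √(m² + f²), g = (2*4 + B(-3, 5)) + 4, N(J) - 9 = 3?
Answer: √226 ≈ 15.033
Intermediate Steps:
N(J) = 12 (N(J) = 9 + 3 = 12)
g = -15 (g = (2*4 + (-3)³) + 4 = (8 - 27) + 4 = -19 + 4 = -15)
X(m, f) = √(f² + m²)
(N(2) - 11)*X(g, -1) = (12 - 11)*√((-1)² + (-15)²) = 1*√(1 + 225) = 1*√226 = √226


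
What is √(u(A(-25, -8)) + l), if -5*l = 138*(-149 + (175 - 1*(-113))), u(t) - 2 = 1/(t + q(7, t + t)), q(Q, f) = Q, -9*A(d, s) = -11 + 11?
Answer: 3*I*√521885/35 ≈ 61.921*I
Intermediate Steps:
A(d, s) = 0 (A(d, s) = -(-11 + 11)/9 = -⅑*0 = 0)
u(t) = 2 + 1/(7 + t) (u(t) = 2 + 1/(t + 7) = 2 + 1/(7 + t))
l = -19182/5 (l = -138*(-149 + (175 - 1*(-113)))/5 = -138*(-149 + (175 + 113))/5 = -138*(-149 + 288)/5 = -138*139/5 = -⅕*19182 = -19182/5 ≈ -3836.4)
√(u(A(-25, -8)) + l) = √((15 + 2*0)/(7 + 0) - 19182/5) = √((15 + 0)/7 - 19182/5) = √((⅐)*15 - 19182/5) = √(15/7 - 19182/5) = √(-134199/35) = 3*I*√521885/35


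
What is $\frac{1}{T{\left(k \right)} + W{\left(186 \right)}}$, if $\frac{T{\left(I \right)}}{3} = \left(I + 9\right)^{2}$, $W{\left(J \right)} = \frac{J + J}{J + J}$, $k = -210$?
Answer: $\frac{1}{121204} \approx 8.2506 \cdot 10^{-6}$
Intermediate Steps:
$W{\left(J \right)} = 1$ ($W{\left(J \right)} = \frac{2 J}{2 J} = 2 J \frac{1}{2 J} = 1$)
$T{\left(I \right)} = 3 \left(9 + I\right)^{2}$ ($T{\left(I \right)} = 3 \left(I + 9\right)^{2} = 3 \left(9 + I\right)^{2}$)
$\frac{1}{T{\left(k \right)} + W{\left(186 \right)}} = \frac{1}{3 \left(9 - 210\right)^{2} + 1} = \frac{1}{3 \left(-201\right)^{2} + 1} = \frac{1}{3 \cdot 40401 + 1} = \frac{1}{121203 + 1} = \frac{1}{121204}$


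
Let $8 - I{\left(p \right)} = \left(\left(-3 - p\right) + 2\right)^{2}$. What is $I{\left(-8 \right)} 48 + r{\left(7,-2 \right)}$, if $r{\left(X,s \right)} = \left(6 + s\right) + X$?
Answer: $-1957$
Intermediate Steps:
$r{\left(X,s \right)} = 6 + X + s$
$I{\left(p \right)} = 8 - \left(-1 - p\right)^{2}$ ($I{\left(p \right)} = 8 - \left(\left(-3 - p\right) + 2\right)^{2} = 8 - \left(-1 - p\right)^{2}$)
$I{\left(-8 \right)} 48 + r{\left(7,-2 \right)} = \left(8 - \left(1 - 8\right)^{2}\right) 48 + \left(6 + 7 - 2\right) = \left(8 - \left(-7\right)^{2}\right) 48 + 11 = \left(8 - 49\right) 48 + 11 = \left(-41\right) 48 + 11 = -1968 + 11 = -1957$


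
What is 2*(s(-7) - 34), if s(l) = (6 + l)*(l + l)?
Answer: -40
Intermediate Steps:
s(l) = 2*l*(6 + l) (s(l) = (6 + l)*(2*l) = 2*l*(6 + l))
2*(s(-7) - 34) = 2*(2*(-7)*(6 - 7) - 34) = 2*(2*(-7)*(-1) - 34) = 2*(14 - 34) = 2*(-20) = -40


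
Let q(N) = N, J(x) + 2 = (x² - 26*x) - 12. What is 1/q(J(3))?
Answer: -1/83 ≈ -0.012048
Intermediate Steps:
J(x) = -14 + x² - 26*x (J(x) = -2 + ((x² - 26*x) - 12) = -2 + (-12 + x² - 26*x) = -14 + x² - 26*x)
1/q(J(3)) = 1/(-14 + 3² - 26*3) = 1/(-14 + 9 - 78) = 1/(-83) = -1/83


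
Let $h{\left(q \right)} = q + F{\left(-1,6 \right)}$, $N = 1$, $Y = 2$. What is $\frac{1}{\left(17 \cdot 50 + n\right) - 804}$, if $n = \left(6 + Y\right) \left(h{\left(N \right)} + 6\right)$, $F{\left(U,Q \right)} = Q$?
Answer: $\frac{1}{150} \approx 0.0066667$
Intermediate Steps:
$h{\left(q \right)} = 6 + q$ ($h{\left(q \right)} = q + 6 = 6 + q$)
$n = 104$ ($n = \left(6 + 2\right) \left(\left(6 + 1\right) + 6\right) = 8 \left(7 + 6\right) = 8 \cdot 13 = 104$)
$\frac{1}{\left(17 \cdot 50 + n\right) - 804} = \frac{1}{\left(17 \cdot 50 + 104\right) - 804} = \frac{1}{\left(850 + 104\right) - 804} = \frac{1}{954 - 804} = \frac{1}{150}$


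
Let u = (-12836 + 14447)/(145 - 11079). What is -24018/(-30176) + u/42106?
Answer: 1382190806067/1736579779088 ≈ 0.79593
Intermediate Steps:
u = -1611/10934 (u = 1611/(-10934) = 1611*(-1/10934) = -1611/10934 ≈ -0.14734)
-24018/(-30176) + u/42106 = -24018/(-30176) - 1611/10934/42106 = -24018*(-1/30176) - 1611/10934*1/42106 = 12009/15088 - 1611/460387004 = 1382190806067/1736579779088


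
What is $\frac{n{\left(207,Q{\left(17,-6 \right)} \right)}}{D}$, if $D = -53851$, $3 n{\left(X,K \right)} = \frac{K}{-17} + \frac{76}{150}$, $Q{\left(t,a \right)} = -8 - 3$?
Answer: $- \frac{1471}{205980075} \approx -7.1415 \cdot 10^{-6}$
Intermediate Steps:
$Q{\left(t,a \right)} = -11$
$n{\left(X,K \right)} = \frac{38}{225} - \frac{K}{51}$ ($n{\left(X,K \right)} = \frac{\frac{K}{-17} + \frac{76}{150}}{3} = \frac{K \left(- \frac{1}{17}\right) + 76 \cdot \frac{1}{150}}{3} = \frac{- \frac{K}{17} + \frac{38}{75}}{3} = \frac{\frac{38}{75} - \frac{K}{17}}{3} = \frac{38}{225} - \frac{K}{51}$)
$\frac{n{\left(207,Q{\left(17,-6 \right)} \right)}}{D} = \frac{\frac{38}{225} - - \frac{11}{51}}{-53851} = \left(\frac{38}{225} + \frac{11}{51}\right) \left(- \frac{1}{53851}\right) = \frac{1471}{3825} \left(- \frac{1}{53851}\right) = - \frac{1471}{205980075}$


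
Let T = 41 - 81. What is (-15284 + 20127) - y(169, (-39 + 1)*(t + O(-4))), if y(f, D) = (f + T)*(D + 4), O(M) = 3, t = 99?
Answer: 504331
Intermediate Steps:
T = -40
y(f, D) = (-40 + f)*(4 + D) (y(f, D) = (f - 40)*(D + 4) = (-40 + f)*(4 + D))
(-15284 + 20127) - y(169, (-39 + 1)*(t + O(-4))) = (-15284 + 20127) - (-160 - 40*(-39 + 1)*(99 + 3) + 4*169 + ((-39 + 1)*(99 + 3))*169) = 4843 - (-160 - (-1520)*102 + 676 - 38*102*169) = 4843 - (-160 - 40*(-3876) + 676 - 3876*169) = 4843 - (-160 + 155040 + 676 - 655044) = 4843 - 1*(-499488) = 4843 + 499488 = 504331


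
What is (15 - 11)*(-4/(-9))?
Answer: 16/9 ≈ 1.7778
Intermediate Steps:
(15 - 11)*(-4/(-9)) = 4*(-4*(-⅑)) = 4*(4/9) = 16/9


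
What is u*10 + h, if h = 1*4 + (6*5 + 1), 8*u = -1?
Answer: 135/4 ≈ 33.750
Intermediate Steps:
u = -⅛ (u = (⅛)*(-1) = -⅛ ≈ -0.12500)
h = 35 (h = 4 + (30 + 1) = 4 + 31 = 35)
u*10 + h = -⅛*10 + 35 = -5/4 + 35 = 135/4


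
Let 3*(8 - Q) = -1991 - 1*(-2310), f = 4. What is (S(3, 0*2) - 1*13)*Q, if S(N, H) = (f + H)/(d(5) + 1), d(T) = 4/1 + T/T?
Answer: 10915/9 ≈ 1212.8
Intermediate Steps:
d(T) = 5 (d(T) = 4*1 + 1 = 4 + 1 = 5)
S(N, H) = ⅔ + H/6 (S(N, H) = (4 + H)/(5 + 1) = (4 + H)/6 = (4 + H)*(⅙) = ⅔ + H/6)
Q = -295/3 (Q = 8 - (-1991 - 1*(-2310))/3 = 8 - (-1991 + 2310)/3 = 8 - ⅓*319 = 8 - 319/3 = -295/3 ≈ -98.333)
(S(3, 0*2) - 1*13)*Q = ((⅔ + (0*2)/6) - 1*13)*(-295/3) = ((⅔ + (⅙)*0) - 13)*(-295/3) = ((⅔ + 0) - 13)*(-295/3) = (⅔ - 13)*(-295/3) = -37/3*(-295/3) = 10915/9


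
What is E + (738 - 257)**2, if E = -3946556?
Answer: -3715195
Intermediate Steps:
E + (738 - 257)**2 = -3946556 + (738 - 257)**2 = -3946556 + 481**2 = -3946556 + 231361 = -3715195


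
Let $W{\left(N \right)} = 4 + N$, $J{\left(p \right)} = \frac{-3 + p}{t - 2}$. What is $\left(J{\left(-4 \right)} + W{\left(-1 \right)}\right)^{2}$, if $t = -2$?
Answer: $\frac{361}{16} \approx 22.563$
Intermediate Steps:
$J{\left(p \right)} = \frac{3}{4} - \frac{p}{4}$ ($J{\left(p \right)} = \frac{-3 + p}{-2 - 2} = \frac{-3 + p}{-4} = \left(-3 + p\right) \left(- \frac{1}{4}\right) = \frac{3}{4} - \frac{p}{4}$)
$\left(J{\left(-4 \right)} + W{\left(-1 \right)}\right)^{2} = \left(\left(\frac{3}{4} - -1\right) + \left(4 - 1\right)\right)^{2} = \left(\left(\frac{3}{4} + 1\right) + 3\right)^{2} = \left(\frac{7}{4} + 3\right)^{2} = \left(\frac{19}{4}\right)^{2} = \frac{361}{16}$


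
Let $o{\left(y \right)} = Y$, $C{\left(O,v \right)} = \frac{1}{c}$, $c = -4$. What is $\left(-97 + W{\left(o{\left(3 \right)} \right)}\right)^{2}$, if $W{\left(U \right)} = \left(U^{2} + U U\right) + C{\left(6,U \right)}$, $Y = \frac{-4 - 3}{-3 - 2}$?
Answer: $\frac{87104889}{10000} \approx 8710.5$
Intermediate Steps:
$C{\left(O,v \right)} = - \frac{1}{4}$ ($C{\left(O,v \right)} = \frac{1}{-4} = - \frac{1}{4}$)
$Y = \frac{7}{5}$ ($Y = - \frac{7}{-5} = \left(-7\right) \left(- \frac{1}{5}\right) = \frac{7}{5} \approx 1.4$)
$o{\left(y \right)} = \frac{7}{5}$
$W{\left(U \right)} = - \frac{1}{4} + 2 U^{2}$ ($W{\left(U \right)} = \left(U^{2} + U U\right) - \frac{1}{4} = \left(U^{2} + U^{2}\right) - \frac{1}{4} = 2 U^{2} - \frac{1}{4} = - \frac{1}{4} + 2 U^{2}$)
$\left(-97 + W{\left(o{\left(3 \right)} \right)}\right)^{2} = \left(-97 - \left(\frac{1}{4} - 2 \left(\frac{7}{5}\right)^{2}\right)\right)^{2} = \left(-97 + \left(- \frac{1}{4} + 2 \cdot \frac{49}{25}\right)\right)^{2} = \left(-97 + \left(- \frac{1}{4} + \frac{98}{25}\right)\right)^{2} = \left(-97 + \frac{367}{100}\right)^{2} = \left(- \frac{9333}{100}\right)^{2} = \frac{87104889}{10000}$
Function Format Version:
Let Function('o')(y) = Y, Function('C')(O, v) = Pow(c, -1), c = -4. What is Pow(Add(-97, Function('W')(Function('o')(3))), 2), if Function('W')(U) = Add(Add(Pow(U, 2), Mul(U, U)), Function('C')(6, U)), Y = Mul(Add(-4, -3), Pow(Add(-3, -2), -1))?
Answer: Rational(87104889, 10000) ≈ 8710.5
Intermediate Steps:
Function('C')(O, v) = Rational(-1, 4) (Function('C')(O, v) = Pow(-4, -1) = Rational(-1, 4))
Y = Rational(7, 5) (Y = Mul(-7, Pow(-5, -1)) = Mul(-7, Rational(-1, 5)) = Rational(7, 5) ≈ 1.4000)
Function('o')(y) = Rational(7, 5)
Function('W')(U) = Add(Rational(-1, 4), Mul(2, Pow(U, 2))) (Function('W')(U) = Add(Add(Pow(U, 2), Mul(U, U)), Rational(-1, 4)) = Add(Add(Pow(U, 2), Pow(U, 2)), Rational(-1, 4)) = Add(Mul(2, Pow(U, 2)), Rational(-1, 4)) = Add(Rational(-1, 4), Mul(2, Pow(U, 2))))
Pow(Add(-97, Function('W')(Function('o')(3))), 2) = Pow(Add(-97, Add(Rational(-1, 4), Mul(2, Pow(Rational(7, 5), 2)))), 2) = Pow(Add(-97, Add(Rational(-1, 4), Mul(2, Rational(49, 25)))), 2) = Pow(Add(-97, Add(Rational(-1, 4), Rational(98, 25))), 2) = Pow(Add(-97, Rational(367, 100)), 2) = Pow(Rational(-9333, 100), 2) = Rational(87104889, 10000)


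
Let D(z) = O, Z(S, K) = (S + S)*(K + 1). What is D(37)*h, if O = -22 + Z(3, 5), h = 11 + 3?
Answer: 196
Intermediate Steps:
Z(S, K) = 2*S*(1 + K) (Z(S, K) = (2*S)*(1 + K) = 2*S*(1 + K))
h = 14
O = 14 (O = -22 + 2*3*(1 + 5) = -22 + 2*3*6 = -22 + 36 = 14)
D(z) = 14
D(37)*h = 14*14 = 196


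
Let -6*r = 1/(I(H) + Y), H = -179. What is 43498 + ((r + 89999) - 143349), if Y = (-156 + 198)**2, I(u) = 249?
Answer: -118992457/12078 ≈ -9852.0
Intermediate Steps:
Y = 1764 (Y = 42**2 = 1764)
r = -1/12078 (r = -1/(6*(249 + 1764)) = -1/6/2013 = -1/6*1/2013 = -1/12078 ≈ -8.2795e-5)
43498 + ((r + 89999) - 143349) = 43498 + ((-1/12078 + 89999) - 143349) = 43498 + (1087007921/12078 - 143349) = 43498 - 644361301/12078 = -118992457/12078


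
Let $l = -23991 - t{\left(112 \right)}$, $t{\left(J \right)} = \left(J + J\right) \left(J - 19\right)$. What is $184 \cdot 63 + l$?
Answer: $-33231$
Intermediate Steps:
$t{\left(J \right)} = 2 J \left(-19 + J\right)$
$l = -44823$ ($l = -23991 - 2 \cdot 112 \left(-19 + 112\right) = -23991 - 2 \cdot 112 \cdot 93 = -23991 - 20832 = -44823$)
$184 \cdot 63 + l = 184 \cdot 63 - 44823 = 11592 - 44823 = -33231$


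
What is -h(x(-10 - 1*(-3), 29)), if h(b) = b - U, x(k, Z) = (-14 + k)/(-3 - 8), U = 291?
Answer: 3180/11 ≈ 289.09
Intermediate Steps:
x(k, Z) = 14/11 - k/11 (x(k, Z) = (-14 + k)/(-11) = (-14 + k)*(-1/11) = 14/11 - k/11)
h(b) = -291 + b (h(b) = b - 1*291 = b - 291 = -291 + b)
-h(x(-10 - 1*(-3), 29)) = -(-291 + (14/11 - (-10 - 1*(-3))/11)) = -(-291 + (14/11 - (-10 + 3)/11)) = -(-291 + (14/11 - 1/11*(-7))) = -(-291 + (14/11 + 7/11)) = -(-291 + 21/11) = -1*(-3180/11) = 3180/11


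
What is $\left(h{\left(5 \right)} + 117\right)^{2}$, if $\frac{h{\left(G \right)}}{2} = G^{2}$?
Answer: $27889$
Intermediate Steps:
$h{\left(G \right)} = 2 G^{2}$
$\left(h{\left(5 \right)} + 117\right)^{2} = \left(2 \cdot 5^{2} + 117\right)^{2} = \left(2 \cdot 25 + 117\right)^{2} = \left(50 + 117\right)^{2} = 167^{2} = 27889$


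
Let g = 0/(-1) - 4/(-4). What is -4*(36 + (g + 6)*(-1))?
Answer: -116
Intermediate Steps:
g = 1 (g = 0*(-1) - 4*(-¼) = 0 + 1 = 1)
-4*(36 + (g + 6)*(-1)) = -4*(36 + (1 + 6)*(-1)) = -4*(36 + 7*(-1)) = -4*(36 - 7) = -4*29 = -116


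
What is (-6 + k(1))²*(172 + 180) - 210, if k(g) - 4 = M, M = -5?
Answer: 17038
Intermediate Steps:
k(g) = -1 (k(g) = 4 - 5 = -1)
(-6 + k(1))²*(172 + 180) - 210 = (-6 - 1)²*(172 + 180) - 210 = (-7)²*352 - 210 = 49*352 - 210 = 17248 - 210 = 17038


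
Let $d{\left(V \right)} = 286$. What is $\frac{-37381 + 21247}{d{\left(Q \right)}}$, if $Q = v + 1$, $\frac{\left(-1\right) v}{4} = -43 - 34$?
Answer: $- \frac{8067}{143} \approx -56.413$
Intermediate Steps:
$v = 308$ ($v = - 4 \left(-43 - 34\right) = \left(-4\right) \left(-77\right) = 308$)
$Q = 309$ ($Q = 308 + 1 = 309$)
$\frac{-37381 + 21247}{d{\left(Q \right)}} = \frac{-37381 + 21247}{286} = \left(-16134\right) \frac{1}{286} = - \frac{8067}{143}$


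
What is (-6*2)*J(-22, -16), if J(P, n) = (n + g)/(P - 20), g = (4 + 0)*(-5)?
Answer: -72/7 ≈ -10.286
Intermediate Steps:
g = -20 (g = 4*(-5) = -20)
J(P, n) = (-20 + n)/(-20 + P) (J(P, n) = (n - 20)/(P - 20) = (-20 + n)/(-20 + P))
(-6*2)*J(-22, -16) = (-6*2)*((-20 - 16)/(-20 - 22)) = -12*(-36)/(-42) = -(-2)*(-36)/7 = -12*6/7 = -72/7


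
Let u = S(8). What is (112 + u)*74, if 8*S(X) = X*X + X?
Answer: 8954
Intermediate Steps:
S(X) = X/8 + X²/8 (S(X) = (X*X + X)/8 = (X² + X)/8 = (X + X²)/8 = X/8 + X²/8)
u = 9 (u = (⅛)*8*(1 + 8) = (⅛)*8*9 = 9)
(112 + u)*74 = (112 + 9)*74 = 121*74 = 8954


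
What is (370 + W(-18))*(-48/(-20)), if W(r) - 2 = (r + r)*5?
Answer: 2304/5 ≈ 460.80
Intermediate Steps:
W(r) = 2 + 10*r (W(r) = 2 + (r + r)*5 = 2 + (2*r)*5 = 2 + 10*r)
(370 + W(-18))*(-48/(-20)) = (370 + (2 + 10*(-18)))*(-48/(-20)) = (370 + (2 - 180))*(-48*(-1)/20) = (370 - 178)*(-16*(-3/20)) = 192*(12/5) = 2304/5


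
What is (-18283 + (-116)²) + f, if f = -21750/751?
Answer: -3646827/751 ≈ -4856.0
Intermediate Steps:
f = -21750/751 (f = -21750*1/751 = -21750/751 ≈ -28.961)
(-18283 + (-116)²) + f = (-18283 + (-116)²) - 21750/751 = (-18283 + 13456) - 21750/751 = -4827 - 21750/751 = -3646827/751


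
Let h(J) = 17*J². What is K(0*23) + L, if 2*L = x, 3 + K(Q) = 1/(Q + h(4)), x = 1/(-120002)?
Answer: -48900883/16320272 ≈ -2.9963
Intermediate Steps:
x = -1/120002 ≈ -8.3332e-6
K(Q) = -3 + 1/(272 + Q) (K(Q) = -3 + 1/(Q + 17*4²) = -3 + 1/(Q + 17*16) = -3 + 1/(Q + 272) = -3 + 1/(272 + Q))
L = -1/240004 (L = (½)*(-1/120002) = -1/240004 ≈ -4.1666e-6)
K(0*23) + L = (-815 - 0*23)/(272 + 0*23) - 1/240004 = (-815 - 3*0)/(272 + 0) - 1/240004 = (-815 + 0)/272 - 1/240004 = (1/272)*(-815) - 1/240004 = -815/272 - 1/240004 = -48900883/16320272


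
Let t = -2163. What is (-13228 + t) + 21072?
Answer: 5681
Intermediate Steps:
(-13228 + t) + 21072 = (-13228 - 2163) + 21072 = -15391 + 21072 = 5681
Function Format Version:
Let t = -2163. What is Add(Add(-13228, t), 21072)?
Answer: 5681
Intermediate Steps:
Add(Add(-13228, t), 21072) = Add(Add(-13228, -2163), 21072) = Add(-15391, 21072) = 5681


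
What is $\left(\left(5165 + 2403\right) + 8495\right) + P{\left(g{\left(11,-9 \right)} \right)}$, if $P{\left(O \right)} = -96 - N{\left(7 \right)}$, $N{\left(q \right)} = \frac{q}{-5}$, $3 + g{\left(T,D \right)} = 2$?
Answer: $\frac{79842}{5} \approx 15968.0$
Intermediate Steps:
$g{\left(T,D \right)} = -1$ ($g{\left(T,D \right)} = -3 + 2 = -1$)
$N{\left(q \right)} = - \frac{q}{5}$ ($N{\left(q \right)} = q \left(- \frac{1}{5}\right) = - \frac{q}{5}$)
$P{\left(O \right)} = - \frac{473}{5}$ ($P{\left(O \right)} = -96 - \left(- \frac{1}{5}\right) 7 = -96 - - \frac{7}{5} = -96 + \frac{7}{5} = - \frac{473}{5}$)
$\left(\left(5165 + 2403\right) + 8495\right) + P{\left(g{\left(11,-9 \right)} \right)} = \left(\left(5165 + 2403\right) + 8495\right) - \frac{473}{5} = \left(7568 + 8495\right) - \frac{473}{5} = 16063 - \frac{473}{5} = \frac{79842}{5}$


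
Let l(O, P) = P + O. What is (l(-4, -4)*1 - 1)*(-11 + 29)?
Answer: -162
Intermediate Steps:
l(O, P) = O + P
(l(-4, -4)*1 - 1)*(-11 + 29) = ((-4 - 4)*1 - 1)*(-11 + 29) = (-8*1 - 1)*18 = (-8 - 1)*18 = -9*18 = -162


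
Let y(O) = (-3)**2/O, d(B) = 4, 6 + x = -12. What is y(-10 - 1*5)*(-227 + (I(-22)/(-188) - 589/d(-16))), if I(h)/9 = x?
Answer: 210591/940 ≈ 224.03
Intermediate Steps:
x = -18 (x = -6 - 12 = -18)
I(h) = -162 (I(h) = 9*(-18) = -162)
y(O) = 9/O
y(-10 - 1*5)*(-227 + (I(-22)/(-188) - 589/d(-16))) = (9/(-10 - 1*5))*(-227 + (-162/(-188) - 589/4)) = (9/(-10 - 5))*(-227 + (-162*(-1/188) - 589*1/4)) = (9/(-15))*(-227 + (81/94 - 589/4)) = (9*(-1/15))*(-227 - 27521/188) = -3/5*(-70197/188) = 210591/940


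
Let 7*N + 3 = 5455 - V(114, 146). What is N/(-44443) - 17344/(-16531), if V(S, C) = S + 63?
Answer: 19588689/18977161 ≈ 1.0322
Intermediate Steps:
V(S, C) = 63 + S
N = 5275/7 (N = -3/7 + (5455 - (63 + 114))/7 = -3/7 + (5455 - 1*177)/7 = -3/7 + (5455 - 177)/7 = -3/7 + (1/7)*5278 = -3/7 + 754 = 5275/7 ≈ 753.57)
N/(-44443) - 17344/(-16531) = (5275/7)/(-44443) - 17344/(-16531) = (5275/7)*(-1/44443) - 17344*(-1/16531) = -5275/311101 + 64/61 = 19588689/18977161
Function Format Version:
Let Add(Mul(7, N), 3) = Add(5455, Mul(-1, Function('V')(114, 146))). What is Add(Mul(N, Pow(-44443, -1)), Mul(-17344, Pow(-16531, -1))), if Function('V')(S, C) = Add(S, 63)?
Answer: Rational(19588689, 18977161) ≈ 1.0322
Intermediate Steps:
Function('V')(S, C) = Add(63, S)
N = Rational(5275, 7) (N = Add(Rational(-3, 7), Mul(Rational(1, 7), Add(5455, Mul(-1, Add(63, 114))))) = Add(Rational(-3, 7), Mul(Rational(1, 7), Add(5455, Mul(-1, 177)))) = Add(Rational(-3, 7), Mul(Rational(1, 7), Add(5455, -177))) = Add(Rational(-3, 7), Mul(Rational(1, 7), 5278)) = Add(Rational(-3, 7), 754) = Rational(5275, 7) ≈ 753.57)
Add(Mul(N, Pow(-44443, -1)), Mul(-17344, Pow(-16531, -1))) = Add(Mul(Rational(5275, 7), Pow(-44443, -1)), Mul(-17344, Pow(-16531, -1))) = Add(Mul(Rational(5275, 7), Rational(-1, 44443)), Mul(-17344, Rational(-1, 16531))) = Add(Rational(-5275, 311101), Rational(64, 61)) = Rational(19588689, 18977161)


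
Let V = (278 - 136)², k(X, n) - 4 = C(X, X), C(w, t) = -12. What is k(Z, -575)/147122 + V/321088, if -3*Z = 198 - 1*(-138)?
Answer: 370499913/5904888592 ≈ 0.062745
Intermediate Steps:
Z = -112 (Z = -(198 - 1*(-138))/3 = -(198 + 138)/3 = -⅓*336 = -112)
k(X, n) = -8 (k(X, n) = 4 - 12 = -8)
V = 20164 (V = 142² = 20164)
k(Z, -575)/147122 + V/321088 = -8/147122 + 20164/321088 = -8*1/147122 + 20164*(1/321088) = -4/73561 + 5041/80272 = 370499913/5904888592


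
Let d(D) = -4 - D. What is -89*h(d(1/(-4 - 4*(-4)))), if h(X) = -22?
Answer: 1958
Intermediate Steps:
-89*h(d(1/(-4 - 4*(-4)))) = -89*(-22) = 1958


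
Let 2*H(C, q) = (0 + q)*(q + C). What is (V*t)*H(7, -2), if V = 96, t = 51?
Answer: -24480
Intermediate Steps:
H(C, q) = q*(C + q)/2 (H(C, q) = ((0 + q)*(q + C))/2 = (q*(C + q))/2 = q*(C + q)/2)
(V*t)*H(7, -2) = (96*51)*((½)*(-2)*(7 - 2)) = 4896*((½)*(-2)*5) = 4896*(-5) = -24480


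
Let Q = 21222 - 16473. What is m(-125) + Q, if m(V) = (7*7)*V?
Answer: -1376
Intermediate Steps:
m(V) = 49*V
Q = 4749
m(-125) + Q = 49*(-125) + 4749 = -6125 + 4749 = -1376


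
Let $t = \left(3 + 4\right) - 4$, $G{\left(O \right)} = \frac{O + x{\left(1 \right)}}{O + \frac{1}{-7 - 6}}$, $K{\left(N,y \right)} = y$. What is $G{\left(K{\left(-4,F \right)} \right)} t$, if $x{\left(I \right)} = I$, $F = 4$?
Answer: $\frac{65}{17} \approx 3.8235$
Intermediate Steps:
$G{\left(O \right)} = \frac{1 + O}{- \frac{1}{13} + O}$ ($G{\left(O \right)} = \frac{O + 1}{O + \frac{1}{-7 - 6}} = \frac{1 + O}{O + \frac{1}{-13}} = \frac{1 + O}{O - \frac{1}{13}} = \frac{1 + O}{- \frac{1}{13} + O}$)
$t = 3$ ($t = 7 - 4 = 3$)
$G{\left(K{\left(-4,F \right)} \right)} t = \frac{13 \left(1 + 4\right)}{-1 + 13 \cdot 4} \cdot 3 = 13 \frac{1}{-1 + 52} \cdot 5 \cdot 3 = 13 \cdot \frac{1}{51} \cdot 5 \cdot 3 = \frac{65}{51} \cdot 3 = \frac{65}{17}$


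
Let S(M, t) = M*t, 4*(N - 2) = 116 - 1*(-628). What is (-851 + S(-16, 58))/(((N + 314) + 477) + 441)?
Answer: -1779/1420 ≈ -1.2528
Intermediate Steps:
N = 188 (N = 2 + (116 - 1*(-628))/4 = 2 + (116 + 628)/4 = 2 + (¼)*744 = 2 + 186 = 188)
(-851 + S(-16, 58))/(((N + 314) + 477) + 441) = (-851 - 16*58)/(((188 + 314) + 477) + 441) = (-851 - 928)/((502 + 477) + 441) = -1779/(979 + 441) = -1779/1420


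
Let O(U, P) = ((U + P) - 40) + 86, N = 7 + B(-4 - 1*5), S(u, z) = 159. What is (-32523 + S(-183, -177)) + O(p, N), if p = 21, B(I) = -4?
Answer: -32294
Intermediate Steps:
N = 3 (N = 7 - 4 = 3)
O(U, P) = 46 + P + U (O(U, P) = ((P + U) - 40) + 86 = (-40 + P + U) + 86 = 46 + P + U)
(-32523 + S(-183, -177)) + O(p, N) = (-32523 + 159) + (46 + 3 + 21) = -32364 + 70 = -32294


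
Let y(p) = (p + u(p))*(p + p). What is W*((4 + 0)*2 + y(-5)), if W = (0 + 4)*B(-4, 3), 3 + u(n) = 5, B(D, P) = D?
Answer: -608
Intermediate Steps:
u(n) = 2 (u(n) = -3 + 5 = 2)
y(p) = 2*p*(2 + p) (y(p) = (p + 2)*(p + p) = (2 + p)*(2*p) = 2*p*(2 + p))
W = -16 (W = (0 + 4)*(-4) = 4*(-4) = -16)
W*((4 + 0)*2 + y(-5)) = -16*((4 + 0)*2 + 2*(-5)*(2 - 5)) = -16*(4*2 + 2*(-5)*(-3)) = -16*(8 + 30) = -16*38 = -608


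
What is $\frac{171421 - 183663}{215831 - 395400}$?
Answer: $\frac{12242}{179569} \approx 0.068174$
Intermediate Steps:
$\frac{171421 - 183663}{215831 - 395400} = - \frac{12242}{-179569} = \left(-12242\right) \left(- \frac{1}{179569}\right) = \frac{12242}{179569}$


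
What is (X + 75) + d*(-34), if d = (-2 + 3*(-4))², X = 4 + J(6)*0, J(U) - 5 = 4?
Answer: -6585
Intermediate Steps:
J(U) = 9 (J(U) = 5 + 4 = 9)
X = 4 (X = 4 + 9*0 = 4 + 0 = 4)
d = 196 (d = (-2 - 12)² = (-14)² = 196)
(X + 75) + d*(-34) = (4 + 75) + 196*(-34) = 79 - 6664 = -6585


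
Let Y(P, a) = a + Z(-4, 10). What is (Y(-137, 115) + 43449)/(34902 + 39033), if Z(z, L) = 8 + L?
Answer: 43582/73935 ≈ 0.58946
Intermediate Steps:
Y(P, a) = 18 + a (Y(P, a) = a + (8 + 10) = a + 18 = 18 + a)
(Y(-137, 115) + 43449)/(34902 + 39033) = ((18 + 115) + 43449)/(34902 + 39033) = (133 + 43449)/73935 = 43582*(1/73935) = 43582/73935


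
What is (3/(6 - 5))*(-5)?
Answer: -15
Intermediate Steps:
(3/(6 - 5))*(-5) = (3/1)*(-5) = (1*3)*(-5) = 3*(-5) = -15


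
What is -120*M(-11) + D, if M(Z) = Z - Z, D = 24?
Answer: 24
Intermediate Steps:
M(Z) = 0
-120*M(-11) + D = -120*0 + 24 = 0 + 24 = 24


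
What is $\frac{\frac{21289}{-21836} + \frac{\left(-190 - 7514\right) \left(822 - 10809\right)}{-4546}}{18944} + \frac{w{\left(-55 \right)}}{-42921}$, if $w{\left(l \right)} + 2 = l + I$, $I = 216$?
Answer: $- \frac{12068824292890123}{13452183521716224} \approx -0.89716$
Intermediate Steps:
$w{\left(l \right)} = 214 + l$ ($w{\left(l \right)} = -2 + \left(l + 216\right) = -2 + \left(216 + l\right) = 214 + l$)
$\frac{\frac{21289}{-21836} + \frac{\left(-190 - 7514\right) \left(822 - 10809\right)}{-4546}}{18944} + \frac{w{\left(-55 \right)}}{-42921} = \frac{\frac{21289}{-21836} + \frac{\left(-190 - 7514\right) \left(822 - 10809\right)}{-4546}}{18944} + \frac{214 - 55}{-42921} = \left(21289 \left(- \frac{1}{21836}\right) + \left(-7704\right) \left(-9987\right) \left(- \frac{1}{4546}\right)\right) \frac{1}{18944} + 159 \left(- \frac{1}{42921}\right) = \left(- \frac{21289}{21836} + 76939848 \left(- \frac{1}{4546}\right)\right) \frac{1}{18944} - \frac{53}{14307} = \left(- \frac{21289}{21836} - \frac{38469924}{2273}\right) \frac{1}{18944} - \frac{53}{14307} = \left(- \frac{840077650361}{49633228}\right) \frac{1}{18944} - \frac{53}{14307} = - \frac{840077650361}{940251871232} - \frac{53}{14307} = - \frac{12068824292890123}{13452183521716224}$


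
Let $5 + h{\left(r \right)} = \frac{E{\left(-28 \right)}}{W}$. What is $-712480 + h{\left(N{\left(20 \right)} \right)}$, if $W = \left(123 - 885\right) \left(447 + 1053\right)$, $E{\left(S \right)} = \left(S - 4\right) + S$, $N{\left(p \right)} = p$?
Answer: $- \frac{13572839249}{19050} \approx -7.1249 \cdot 10^{5}$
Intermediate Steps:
$E{\left(S \right)} = -4 + 2 S$ ($E{\left(S \right)} = \left(-4 + S\right) + S = -4 + 2 S$)
$W = -1143000$ ($W = \left(-762\right) 1500 = -1143000$)
$h{\left(r \right)} = - \frac{95249}{19050}$ ($h{\left(r \right)} = -5 + \frac{-4 + 2 \left(-28\right)}{-1143000} = -5 + \left(-4 - 56\right) \left(- \frac{1}{1143000}\right) = -5 - - \frac{1}{19050} = -5 + \frac{1}{19050} = - \frac{95249}{19050}$)
$-712480 + h{\left(N{\left(20 \right)} \right)} = -712480 - \frac{95249}{19050} = - \frac{13572839249}{19050}$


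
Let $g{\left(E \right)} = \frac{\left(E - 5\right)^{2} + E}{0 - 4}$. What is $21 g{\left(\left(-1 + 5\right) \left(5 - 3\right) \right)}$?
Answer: $- \frac{357}{4} \approx -89.25$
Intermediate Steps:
$g{\left(E \right)} = - \frac{E}{4} - \frac{\left(-5 + E\right)^{2}}{4}$ ($g{\left(E \right)} = \frac{\left(-5 + E\right)^{2} + E}{-4} = \left(E + \left(-5 + E\right)^{2}\right) \left(- \frac{1}{4}\right) = - \frac{E}{4} - \frac{\left(-5 + E\right)^{2}}{4}$)
$21 g{\left(\left(-1 + 5\right) \left(5 - 3\right) \right)} = 21 \left(- \frac{\left(-1 + 5\right) \left(5 - 3\right)}{4} - \frac{\left(-5 + \left(-1 + 5\right) \left(5 - 3\right)\right)^{2}}{4}\right) = 21 \left(- \frac{4 \cdot 2}{4} - \frac{\left(-5 + 4 \cdot 2\right)^{2}}{4}\right) = 21 \left(\left(- \frac{1}{4}\right) 8 - \frac{\left(-5 + 8\right)^{2}}{4}\right) = 21 \left(-2 - \frac{3^{2}}{4}\right) = 21 \left(-2 - \frac{9}{4}\right) = 21 \left(- \frac{17}{4}\right) = - \frac{357}{4}$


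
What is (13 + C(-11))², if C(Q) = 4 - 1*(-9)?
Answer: 676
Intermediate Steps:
C(Q) = 13 (C(Q) = 4 + 9 = 13)
(13 + C(-11))² = (13 + 13)² = 26² = 676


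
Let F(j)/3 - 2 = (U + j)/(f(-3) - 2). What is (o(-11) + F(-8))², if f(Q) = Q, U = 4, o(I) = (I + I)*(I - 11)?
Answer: 6061444/25 ≈ 2.4246e+5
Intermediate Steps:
o(I) = 2*I*(-11 + I) (o(I) = (2*I)*(-11 + I) = 2*I*(-11 + I))
F(j) = 18/5 - 3*j/5 (F(j) = 6 + 3*((4 + j)/(-3 - 2)) = 6 + 3*((4 + j)/(-5)) = 6 + 3*((4 + j)*(-⅕)) = 6 + 3*(-⅘ - j/5) = 6 + (-12/5 - 3*j/5) = 18/5 - 3*j/5)
(o(-11) + F(-8))² = (2*(-11)*(-11 - 11) + (18/5 - ⅗*(-8)))² = (2*(-11)*(-22) + (18/5 + 24/5))² = (484 + 42/5)² = (2462/5)² = 6061444/25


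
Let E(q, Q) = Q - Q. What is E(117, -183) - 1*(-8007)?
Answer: 8007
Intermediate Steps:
E(q, Q) = 0
E(117, -183) - 1*(-8007) = 0 - 1*(-8007) = 0 + 8007 = 8007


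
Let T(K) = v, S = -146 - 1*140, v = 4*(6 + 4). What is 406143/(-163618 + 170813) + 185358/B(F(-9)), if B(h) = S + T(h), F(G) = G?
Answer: -205623272/294995 ≈ -697.04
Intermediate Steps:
v = 40 (v = 4*10 = 40)
S = -286 (S = -146 - 140 = -286)
T(K) = 40
B(h) = -246 (B(h) = -286 + 40 = -246)
406143/(-163618 + 170813) + 185358/B(F(-9)) = 406143/(-163618 + 170813) + 185358/(-246) = 406143/7195 + 185358*(-1/246) = 406143*(1/7195) - 30893/41 = 406143/7195 - 30893/41 = -205623272/294995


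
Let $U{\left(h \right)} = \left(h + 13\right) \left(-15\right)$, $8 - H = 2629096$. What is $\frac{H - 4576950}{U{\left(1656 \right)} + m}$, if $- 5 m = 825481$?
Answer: $\frac{2573585}{67904} \approx 37.9$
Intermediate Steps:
$H = -2629088$ ($H = 8 - 2629096 = -2629088$)
$U{\left(h \right)} = -195 - 15 h$ ($U{\left(h \right)} = \left(13 + h\right) \left(-15\right) = -195 - 15 h$)
$m = - \frac{825481}{5}$ ($m = \left(- \frac{1}{5}\right) 825481 = - \frac{825481}{5} \approx -1.651 \cdot 10^{5}$)
$\frac{H - 4576950}{U{\left(1656 \right)} + m} = \frac{-2629088 - 4576950}{\left(-195 - 24840\right) - \frac{825481}{5}} = - \frac{7206038}{\left(-195 - 24840\right) - \frac{825481}{5}} = - \frac{7206038}{-25035 - \frac{825481}{5}} = - \frac{7206038}{- \frac{950656}{5}} = \left(-7206038\right) \left(- \frac{5}{950656}\right) = \frac{2573585}{67904}$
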